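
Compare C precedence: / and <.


'/' is multiplicative (level 10); '<' is relational (level 7)
Higher level binds tighter
'/' has higher precedence than '<'


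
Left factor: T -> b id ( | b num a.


Common prefix: 'b'
Factored: T -> b T', T' -> id ( | num a


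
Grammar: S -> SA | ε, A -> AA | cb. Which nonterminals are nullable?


A nonterminal is nullable iff some alternative derives ε (directly, or every symbol in it is nullable)
Nullable: {S}


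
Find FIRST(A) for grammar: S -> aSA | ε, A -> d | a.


Per alternative of A: FIRST(d) = {d}; FIRST(a) = {a}
FIRST(A) = {a, d}


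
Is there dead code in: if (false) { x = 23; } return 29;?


condition is constant false, so the whole block is unreachable
Dead: 'if (false) { x = 23; }'


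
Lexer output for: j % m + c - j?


Scan left to right, longest-match per lexeme
Tokens: ID(j), OP(%), ID(m), OP(+), ID(c), OP(-), ID(j)


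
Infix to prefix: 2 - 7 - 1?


left-to-right (same/higher precedence on left): tree is (- (- 2 7) 1)
Prefix: - - 2 7 1


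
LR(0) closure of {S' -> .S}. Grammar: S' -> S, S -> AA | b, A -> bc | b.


Start: S' -> .S
For each item with dot before a nonterminal B, add B -> .γ for every B-production
Closure: [S' -> .S, S -> .AA, S -> .b, A -> .bc, A -> .b]


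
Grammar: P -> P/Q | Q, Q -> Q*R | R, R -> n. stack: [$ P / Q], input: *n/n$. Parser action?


'*' can extend Q; shift to build Q -> Q*R
Action: shift


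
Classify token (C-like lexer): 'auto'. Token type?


Pattern: reserved word
Type: KEYWORD


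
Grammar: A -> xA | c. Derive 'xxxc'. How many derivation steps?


Derivation: A => xA => xxA => xxxA => xxxc
Steps: 4


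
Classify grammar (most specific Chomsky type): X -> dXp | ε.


Single nonterminal LHS, but d^n p^n is not regular
Classification: Type 2 (Context-Free)


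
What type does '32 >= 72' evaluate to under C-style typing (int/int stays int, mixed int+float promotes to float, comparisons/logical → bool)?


Operand types: int >= int
Rule: comparison yields bool
Result type: bool


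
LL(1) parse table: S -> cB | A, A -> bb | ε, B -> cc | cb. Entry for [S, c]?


For [S, c]: 'c' ∈ FIRST(cB)
Entry: S -> cB


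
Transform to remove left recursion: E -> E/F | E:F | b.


Left-recursive alternatives: E/F, E:F; non-recursive: b
Introduce E': E -> bE', E' -> /FE' | :FE' | ε


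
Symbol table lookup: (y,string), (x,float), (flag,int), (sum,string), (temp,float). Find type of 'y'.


Lookup 'y' → type string


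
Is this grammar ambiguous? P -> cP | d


right-linear, alternatives start with distinct terminals 'c' vs 'd': unique leftmost derivation
Unambiguous


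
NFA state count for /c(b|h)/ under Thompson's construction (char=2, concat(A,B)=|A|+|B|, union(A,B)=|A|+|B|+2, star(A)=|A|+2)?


Syntax tree has 3 char leaf(s), 1 union(s), 0 star(s)
chars contribute 3×2 = 6; each union adds +2; each star adds +2
Total: 6 + 2 + 0 = 8 states


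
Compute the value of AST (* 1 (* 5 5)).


Evaluate inner: (* 5 5) = 25
Evaluate root: (* 1 25) = 25
Result: 25


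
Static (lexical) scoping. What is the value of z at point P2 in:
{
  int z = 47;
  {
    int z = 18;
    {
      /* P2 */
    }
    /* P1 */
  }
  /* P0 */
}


P2's block does not declare z; resolves to the enclosing declaration at depth 1
z = 18


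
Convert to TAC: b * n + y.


Break into single-operator statements:
t1 = b * n
t2 = t1 + y


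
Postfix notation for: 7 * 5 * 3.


Left to right (same or higher precedence on left)
Postfix: 7 5 * 3 *


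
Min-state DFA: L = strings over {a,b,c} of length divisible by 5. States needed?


Track length mod 5: states 0..4, accept at 0
Minimal DFA: 5 states


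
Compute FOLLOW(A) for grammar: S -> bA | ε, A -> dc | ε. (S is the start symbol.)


$ ∈ FOLLOW(S). For each A -> αBβ: add FIRST(β)\{ε} to FOLLOW(B); if β nullable, add FOLLOW(A).
FOLLOW(A) = {$}


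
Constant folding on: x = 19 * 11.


19 * 11 = 209 at compile time
Optimized: x = 209


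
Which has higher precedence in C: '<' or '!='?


'<' is relational (level 7); '!=' is equality (level 6)
Higher level binds tighter
'<' has higher precedence than '!='


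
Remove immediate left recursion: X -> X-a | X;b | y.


Left-recursive alternatives: X-a, X;b; non-recursive: y
Introduce X': X -> yX', X' -> -aX' | ;bX' | ε


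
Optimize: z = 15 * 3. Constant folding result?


15 * 3 = 45 at compile time
Optimized: z = 45


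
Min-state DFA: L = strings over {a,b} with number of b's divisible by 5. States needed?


Track (count of b) mod 5: states 0..4, accept at 0
Minimal DFA: 5 states


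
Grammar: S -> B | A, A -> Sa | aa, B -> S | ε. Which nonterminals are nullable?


A nonterminal is nullable iff some alternative derives ε (directly, or every symbol in it is nullable)
Nullable: {B, S}


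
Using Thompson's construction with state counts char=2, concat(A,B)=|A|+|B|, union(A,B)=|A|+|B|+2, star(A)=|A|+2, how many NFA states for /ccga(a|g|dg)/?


Syntax tree has 8 char leaf(s), 2 union(s), 0 star(s)
chars contribute 8×2 = 16; each union adds +2; each star adds +2
Total: 16 + 4 + 0 = 20 states


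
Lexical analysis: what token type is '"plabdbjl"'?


Pattern: double-quoted sequence
Type: STRING_LITERAL


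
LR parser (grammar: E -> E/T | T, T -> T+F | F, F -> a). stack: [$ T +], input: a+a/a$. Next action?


no handle; shift 'a'
Action: shift


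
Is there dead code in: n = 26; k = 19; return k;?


n is assigned but never read
Dead: 'n = 26'


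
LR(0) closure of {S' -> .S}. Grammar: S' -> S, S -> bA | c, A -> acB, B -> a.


Start: S' -> .S
For each item with dot before a nonterminal B, add B -> .γ for every B-production
Closure: [S' -> .S, S -> .bA, S -> .c]


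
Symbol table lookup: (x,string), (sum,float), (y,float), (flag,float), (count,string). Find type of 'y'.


Lookup 'y' → type float


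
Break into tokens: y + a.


Scan left to right, longest-match per lexeme
Tokens: ID(y), OP(+), ID(a)


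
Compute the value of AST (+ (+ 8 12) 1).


Evaluate inner: (+ 8 12) = 20
Evaluate root: (+ 20 1) = 21
Result: 21


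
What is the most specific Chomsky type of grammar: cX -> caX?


LHS has context (more than one symbol) and |LHS| ≤ |RHS|
Classification: Type 1 (Context-Sensitive)


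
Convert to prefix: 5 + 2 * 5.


'*' binds tighter: tree is (+ 5 (* 2 5))
Prefix: + 5 * 2 5


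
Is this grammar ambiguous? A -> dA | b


right-linear, alternatives start with distinct terminals 'd' vs 'b': unique leftmost derivation
Unambiguous


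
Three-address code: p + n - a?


Break into single-operator statements:
t1 = p + n
t2 = t1 - a


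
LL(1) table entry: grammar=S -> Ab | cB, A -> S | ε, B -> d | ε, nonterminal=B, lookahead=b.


For [B, b]: ε is nullable and 'b' ∈ FOLLOW(B)
Entry: B -> ε


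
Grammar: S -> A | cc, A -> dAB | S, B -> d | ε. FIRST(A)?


Per alternative of A: FIRST(dAB) = {d}; FIRST(S) = {c, d}
FIRST(A) = {c, d}


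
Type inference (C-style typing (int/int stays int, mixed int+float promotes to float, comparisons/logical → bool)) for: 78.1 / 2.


Operand types: float / int
Rule: mixed int/float promotes to float; int/int stays int
Result type: float


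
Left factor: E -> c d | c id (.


Common prefix: 'c'
Factored: E -> c E', E' -> d | id (


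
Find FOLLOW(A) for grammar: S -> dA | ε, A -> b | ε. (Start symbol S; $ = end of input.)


$ ∈ FOLLOW(S). For each A -> αBβ: add FIRST(β)\{ε} to FOLLOW(B); if β nullable, add FOLLOW(A).
FOLLOW(A) = {$}


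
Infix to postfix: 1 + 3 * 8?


* has higher precedence, evaluate 3*8 first
Postfix: 1 3 8 * +


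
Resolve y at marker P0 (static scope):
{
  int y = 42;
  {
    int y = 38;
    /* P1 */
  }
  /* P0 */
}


y declared in the same block as P0
y = 42


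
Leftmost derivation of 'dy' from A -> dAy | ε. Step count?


Derivation: A => dAy => dy
Steps: 2


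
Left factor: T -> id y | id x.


Common prefix: 'id'
Factored: T -> id T', T' -> y | x


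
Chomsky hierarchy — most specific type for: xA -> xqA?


LHS has context (more than one symbol) and |LHS| ≤ |RHS|
Classification: Type 1 (Context-Sensitive)


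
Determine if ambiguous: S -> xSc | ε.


balanced x^n…c^n: each string has a unique parse
Unambiguous


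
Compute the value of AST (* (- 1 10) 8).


Evaluate inner: (- 1 10) = -9
Evaluate root: (* -9 8) = -72
Result: -72


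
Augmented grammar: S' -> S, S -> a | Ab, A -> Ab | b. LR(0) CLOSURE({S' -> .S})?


Start: S' -> .S
For each item with dot before a nonterminal B, add B -> .γ for every B-production
Closure: [S' -> .S, S -> .a, S -> .Ab, A -> .Ab, A -> .b]


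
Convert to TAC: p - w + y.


Break into single-operator statements:
t1 = p - w
t2 = t1 + y


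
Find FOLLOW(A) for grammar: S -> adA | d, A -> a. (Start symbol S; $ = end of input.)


$ ∈ FOLLOW(S). For each A -> αBβ: add FIRST(β)\{ε} to FOLLOW(B); if β nullable, add FOLLOW(A).
FOLLOW(A) = {$}


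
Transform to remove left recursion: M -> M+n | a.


Left-recursive alternatives: M+n; non-recursive: a
Introduce M': M -> aM', M' -> +nM' | ε


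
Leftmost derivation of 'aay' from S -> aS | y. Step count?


Derivation: S => aS => aaS => aay
Steps: 3


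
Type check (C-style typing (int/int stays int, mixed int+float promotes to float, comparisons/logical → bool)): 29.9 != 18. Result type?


Operand types: float != int
Rule: comparison yields bool
Result type: bool


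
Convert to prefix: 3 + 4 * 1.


'*' binds tighter: tree is (+ 3 (* 4 1))
Prefix: + 3 * 4 1


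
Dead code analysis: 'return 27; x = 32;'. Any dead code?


statement follows a return and is unreachable
Dead: 'x = 32'


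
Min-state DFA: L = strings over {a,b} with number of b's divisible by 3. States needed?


Track (count of b) mod 3: states 0..2, accept at 0
Minimal DFA: 3 states


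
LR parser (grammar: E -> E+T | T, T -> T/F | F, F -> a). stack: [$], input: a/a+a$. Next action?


no handle on stack; shift 'a'
Action: shift


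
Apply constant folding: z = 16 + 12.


16 + 12 = 28 at compile time
Optimized: z = 28


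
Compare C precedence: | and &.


'&' is bitwise AND (level 5); '|' is bitwise OR (level 3)
Higher level binds tighter
'&' has higher precedence than '|'


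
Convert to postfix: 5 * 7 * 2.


Left to right (same or higher precedence on left)
Postfix: 5 7 * 2 *


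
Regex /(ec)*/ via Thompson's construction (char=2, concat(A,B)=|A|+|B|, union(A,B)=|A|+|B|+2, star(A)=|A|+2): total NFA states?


Syntax tree has 2 char leaf(s), 0 union(s), 1 star(s)
chars contribute 2×2 = 4; each union adds +2; each star adds +2
Total: 4 + 0 + 2 = 6 states


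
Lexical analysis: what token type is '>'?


Pattern: operator symbol
Type: OPERATOR


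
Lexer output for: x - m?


Scan left to right, longest-match per lexeme
Tokens: ID(x), OP(-), ID(m)


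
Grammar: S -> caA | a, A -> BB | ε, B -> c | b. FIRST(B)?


Per alternative of B: FIRST(c) = {c}; FIRST(b) = {b}
FIRST(B) = {b, c}


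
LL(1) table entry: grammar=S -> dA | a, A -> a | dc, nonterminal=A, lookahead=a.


For [A, a]: 'a' ∈ FIRST(a)
Entry: A -> a


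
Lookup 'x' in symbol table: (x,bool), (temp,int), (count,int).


Lookup 'x' → type bool


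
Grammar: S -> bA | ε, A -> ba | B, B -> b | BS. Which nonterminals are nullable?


A nonterminal is nullable iff some alternative derives ε (directly, or every symbol in it is nullable)
Nullable: {S}


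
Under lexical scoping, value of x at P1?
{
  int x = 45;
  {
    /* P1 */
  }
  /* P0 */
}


P1's block does not declare x; resolves to the enclosing declaration at depth 0
x = 45


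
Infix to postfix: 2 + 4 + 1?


Left to right (same or higher precedence on left)
Postfix: 2 4 + 1 +


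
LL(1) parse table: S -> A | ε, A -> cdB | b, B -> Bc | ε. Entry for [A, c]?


For [A, c]: 'c' ∈ FIRST(cdB)
Entry: A -> cdB


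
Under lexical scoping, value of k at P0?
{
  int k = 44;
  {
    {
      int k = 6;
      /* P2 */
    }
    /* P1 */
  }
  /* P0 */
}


k declared in the same block as P0
k = 44


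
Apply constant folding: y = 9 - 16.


9 - 16 = -7 at compile time
Optimized: y = -7


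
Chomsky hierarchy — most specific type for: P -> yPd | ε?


Single nonterminal LHS, but y^n d^n is not regular
Classification: Type 2 (Context-Free)


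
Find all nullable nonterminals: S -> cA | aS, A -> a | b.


A nonterminal is nullable iff some alternative derives ε (directly, or every symbol in it is nullable)
Nullable: {}


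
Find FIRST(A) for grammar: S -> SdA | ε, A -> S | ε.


Per alternative of A: FIRST(S) = {d, ε}; FIRST(ε) = {ε}
FIRST(A) = {d, ε}


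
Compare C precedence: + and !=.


'+' is additive (level 9); '!=' is equality (level 6)
Higher level binds tighter
'+' has higher precedence than '!='


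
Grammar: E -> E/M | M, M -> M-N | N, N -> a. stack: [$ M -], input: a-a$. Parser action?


no handle; shift 'a'
Action: shift


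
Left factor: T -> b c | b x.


Common prefix: 'b'
Factored: T -> b T', T' -> c | x


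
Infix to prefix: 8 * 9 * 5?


left-to-right (same/higher precedence on left): tree is (* (* 8 9) 5)
Prefix: * * 8 9 5


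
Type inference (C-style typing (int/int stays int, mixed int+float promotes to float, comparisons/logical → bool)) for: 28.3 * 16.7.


Operand types: float * float
Rule: mixed int/float promotes to float; int/int stays int
Result type: float


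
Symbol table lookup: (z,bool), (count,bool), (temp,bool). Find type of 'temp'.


Lookup 'temp' → type bool


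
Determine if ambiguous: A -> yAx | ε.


balanced y^n…x^n: each string has a unique parse
Unambiguous


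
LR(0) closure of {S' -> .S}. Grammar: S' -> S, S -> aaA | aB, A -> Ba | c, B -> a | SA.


Start: S' -> .S
For each item with dot before a nonterminal B, add B -> .γ for every B-production
Closure: [S' -> .S, S -> .aaA, S -> .aB]


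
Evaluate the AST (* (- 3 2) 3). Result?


Evaluate inner: (- 3 2) = 1
Evaluate root: (* 1 3) = 3
Result: 3


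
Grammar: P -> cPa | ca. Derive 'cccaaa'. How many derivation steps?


Derivation: P => cPa => ccPaa => cccaaa
Steps: 3


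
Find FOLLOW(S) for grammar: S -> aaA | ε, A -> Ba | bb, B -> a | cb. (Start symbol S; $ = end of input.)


$ ∈ FOLLOW(S). For each A -> αBβ: add FIRST(β)\{ε} to FOLLOW(B); if β nullable, add FOLLOW(A).
FOLLOW(S) = {$}


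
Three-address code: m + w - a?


Break into single-operator statements:
t1 = m + w
t2 = t1 - a


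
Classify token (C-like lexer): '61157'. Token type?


Pattern: digits only
Type: INTEGER_LITERAL


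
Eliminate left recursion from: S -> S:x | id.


Left-recursive alternatives: S:x; non-recursive: id
Introduce S': S -> idS', S' -> :xS' | ε


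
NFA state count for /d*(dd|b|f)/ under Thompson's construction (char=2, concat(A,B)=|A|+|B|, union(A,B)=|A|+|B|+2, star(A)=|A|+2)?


Syntax tree has 5 char leaf(s), 2 union(s), 1 star(s)
chars contribute 5×2 = 10; each union adds +2; each star adds +2
Total: 10 + 4 + 2 = 16 states


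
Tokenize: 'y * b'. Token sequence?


Scan left to right, longest-match per lexeme
Tokens: ID(y), OP(*), ID(b)


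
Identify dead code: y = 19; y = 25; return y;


first assignment to y is overwritten before any read
Dead: 'y = 19'


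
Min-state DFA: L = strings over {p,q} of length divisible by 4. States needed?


Track length mod 4: states 0..3, accept at 0
Minimal DFA: 4 states


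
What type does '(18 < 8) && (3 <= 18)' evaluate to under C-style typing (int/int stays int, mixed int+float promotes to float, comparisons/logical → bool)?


Operand types: bool && bool
Rule: logical operators take bool operands and yield bool
Result type: bool


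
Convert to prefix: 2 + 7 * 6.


'*' binds tighter: tree is (+ 2 (* 7 6))
Prefix: + 2 * 7 6


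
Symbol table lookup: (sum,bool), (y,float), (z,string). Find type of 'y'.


Lookup 'y' → type float


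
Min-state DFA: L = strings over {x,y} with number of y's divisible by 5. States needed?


Track (count of y) mod 5: states 0..4, accept at 0
Minimal DFA: 5 states


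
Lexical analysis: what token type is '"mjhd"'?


Pattern: double-quoted sequence
Type: STRING_LITERAL


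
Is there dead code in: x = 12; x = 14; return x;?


first assignment to x is overwritten before any read
Dead: 'x = 12'


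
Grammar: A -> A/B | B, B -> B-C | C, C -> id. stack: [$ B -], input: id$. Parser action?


no handle; shift 'id'
Action: shift


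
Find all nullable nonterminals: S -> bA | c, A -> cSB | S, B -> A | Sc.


A nonterminal is nullable iff some alternative derives ε (directly, or every symbol in it is nullable)
Nullable: {}


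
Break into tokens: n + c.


Scan left to right, longest-match per lexeme
Tokens: ID(n), OP(+), ID(c)


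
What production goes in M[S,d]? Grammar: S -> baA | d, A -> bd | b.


For [S, d]: 'd' ∈ FIRST(d)
Entry: S -> d


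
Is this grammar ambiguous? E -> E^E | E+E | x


'x^x+x' has two parse trees (no precedence encoded between ^ and +)
Ambiguous


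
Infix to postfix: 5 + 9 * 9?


* has higher precedence, evaluate 9*9 first
Postfix: 5 9 9 * +


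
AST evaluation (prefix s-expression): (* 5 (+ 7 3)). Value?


Evaluate inner: (+ 7 3) = 10
Evaluate root: (* 5 10) = 50
Result: 50


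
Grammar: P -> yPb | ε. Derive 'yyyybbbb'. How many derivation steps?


Derivation: P => yPb => yyPbb => yyyPbbb => yyyyPbbbb => yyyybbbb
Steps: 5


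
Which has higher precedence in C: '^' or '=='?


'==' is equality (level 6); '^' is bitwise XOR (level 4)
Higher level binds tighter
'==' has higher precedence than '^'


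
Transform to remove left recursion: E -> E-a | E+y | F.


Left-recursive alternatives: E-a, E+y; non-recursive: F
Introduce E': E -> FE', E' -> -aE' | +yE' | ε


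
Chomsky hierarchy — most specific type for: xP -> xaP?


LHS has context (more than one symbol) and |LHS| ≤ |RHS|
Classification: Type 1 (Context-Sensitive)


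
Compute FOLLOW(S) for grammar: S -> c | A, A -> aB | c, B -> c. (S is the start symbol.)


$ ∈ FOLLOW(S). For each A -> αBβ: add FIRST(β)\{ε} to FOLLOW(B); if β nullable, add FOLLOW(A).
FOLLOW(S) = {$}


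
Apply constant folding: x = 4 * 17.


4 * 17 = 68 at compile time
Optimized: x = 68


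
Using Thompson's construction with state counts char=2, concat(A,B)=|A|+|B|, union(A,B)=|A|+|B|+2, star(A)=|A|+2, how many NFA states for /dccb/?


Syntax tree has 4 char leaf(s), 0 union(s), 0 star(s)
chars contribute 4×2 = 8; each union adds +2; each star adds +2
Total: 8 + 0 + 0 = 8 states


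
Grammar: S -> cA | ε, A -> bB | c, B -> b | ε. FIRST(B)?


Per alternative of B: FIRST(b) = {b}; FIRST(ε) = {ε}
FIRST(B) = {b, ε}


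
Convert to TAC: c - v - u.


Break into single-operator statements:
t1 = c - v
t2 = t1 - u


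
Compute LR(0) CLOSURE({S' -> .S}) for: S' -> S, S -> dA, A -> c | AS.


Start: S' -> .S
For each item with dot before a nonterminal B, add B -> .γ for every B-production
Closure: [S' -> .S, S -> .dA]


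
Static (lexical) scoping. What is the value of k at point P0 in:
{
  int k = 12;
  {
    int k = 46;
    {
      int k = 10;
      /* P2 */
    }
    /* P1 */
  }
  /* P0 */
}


k declared in the same block as P0
k = 12


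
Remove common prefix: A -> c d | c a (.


Common prefix: 'c'
Factored: A -> c A', A' -> d | a (


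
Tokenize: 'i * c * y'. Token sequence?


Scan left to right, longest-match per lexeme
Tokens: ID(i), OP(*), ID(c), OP(*), ID(y)


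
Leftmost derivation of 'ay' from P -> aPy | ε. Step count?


Derivation: P => aPy => ay
Steps: 2


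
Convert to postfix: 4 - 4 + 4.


Left to right (same or higher precedence on left)
Postfix: 4 4 - 4 +


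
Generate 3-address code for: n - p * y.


Break into single-operator statements:
t1 = p * y
t2 = n - t1


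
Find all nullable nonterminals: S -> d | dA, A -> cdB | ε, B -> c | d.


A nonterminal is nullable iff some alternative derives ε (directly, or every symbol in it is nullable)
Nullable: {A}


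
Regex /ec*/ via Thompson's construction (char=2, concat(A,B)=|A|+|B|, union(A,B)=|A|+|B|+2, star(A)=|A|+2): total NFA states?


Syntax tree has 2 char leaf(s), 0 union(s), 1 star(s)
chars contribute 2×2 = 4; each union adds +2; each star adds +2
Total: 4 + 0 + 2 = 6 states


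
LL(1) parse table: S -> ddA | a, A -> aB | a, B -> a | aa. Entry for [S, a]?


For [S, a]: 'a' ∈ FIRST(a)
Entry: S -> a


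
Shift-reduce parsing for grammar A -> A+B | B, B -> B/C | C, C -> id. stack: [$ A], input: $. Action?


start symbol A on stack, input exhausted
Action: accept


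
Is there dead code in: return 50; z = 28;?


statement follows a return and is unreachable
Dead: 'z = 28'


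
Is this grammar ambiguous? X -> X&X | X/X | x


'x&x/x' has two parse trees (no precedence encoded between & and /)
Ambiguous


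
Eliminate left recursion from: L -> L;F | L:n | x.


Left-recursive alternatives: L;F, L:n; non-recursive: x
Introduce L': L -> xL', L' -> ;FL' | :nL' | ε


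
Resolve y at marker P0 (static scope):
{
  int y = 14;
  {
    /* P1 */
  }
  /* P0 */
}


y declared in the same block as P0
y = 14


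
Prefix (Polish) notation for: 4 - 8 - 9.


left-to-right (same/higher precedence on left): tree is (- (- 4 8) 9)
Prefix: - - 4 8 9


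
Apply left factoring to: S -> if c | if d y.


Common prefix: 'if'
Factored: S -> if S', S' -> c | d y


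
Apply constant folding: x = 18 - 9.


18 - 9 = 9 at compile time
Optimized: x = 9


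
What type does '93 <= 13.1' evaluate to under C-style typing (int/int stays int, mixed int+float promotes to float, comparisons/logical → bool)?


Operand types: int <= float
Rule: comparison yields bool
Result type: bool


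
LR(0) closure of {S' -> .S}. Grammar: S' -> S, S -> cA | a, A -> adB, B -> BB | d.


Start: S' -> .S
For each item with dot before a nonterminal B, add B -> .γ for every B-production
Closure: [S' -> .S, S -> .cA, S -> .a]


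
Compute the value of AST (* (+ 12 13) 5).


Evaluate inner: (+ 12 13) = 25
Evaluate root: (* 25 5) = 125
Result: 125


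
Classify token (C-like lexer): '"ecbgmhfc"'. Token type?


Pattern: double-quoted sequence
Type: STRING_LITERAL


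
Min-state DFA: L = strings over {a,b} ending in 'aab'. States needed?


Track the longest suffix of input matching a prefix of 'aab': 4 classes (prefixes of length 0..3)
Minimal DFA: 4 states


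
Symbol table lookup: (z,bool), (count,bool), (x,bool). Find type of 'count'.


Lookup 'count' → type bool


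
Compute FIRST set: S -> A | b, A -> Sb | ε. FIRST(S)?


Per alternative of S: FIRST(A) = {b, ε}; FIRST(b) = {b}
FIRST(S) = {b, ε}


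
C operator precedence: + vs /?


'/' is multiplicative (level 10); '+' is additive (level 9)
Higher level binds tighter
'/' has higher precedence than '+'


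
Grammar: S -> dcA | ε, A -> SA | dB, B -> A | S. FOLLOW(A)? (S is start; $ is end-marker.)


$ ∈ FOLLOW(S). For each A -> αBβ: add FIRST(β)\{ε} to FOLLOW(B); if β nullable, add FOLLOW(A).
FOLLOW(A) = {$, d}


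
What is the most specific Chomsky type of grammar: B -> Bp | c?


Left-linear: every RHS is a terminal or one nonterminal followed by a terminal
Classification: Type 3 (Regular)


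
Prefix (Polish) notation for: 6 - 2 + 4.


left-to-right (same/higher precedence on left): tree is (+ (- 6 2) 4)
Prefix: + - 6 2 4


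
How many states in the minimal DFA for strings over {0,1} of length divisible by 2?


Track length mod 2: states 0..1, accept at 0
Minimal DFA: 2 states


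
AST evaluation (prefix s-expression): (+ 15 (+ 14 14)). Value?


Evaluate inner: (+ 14 14) = 28
Evaluate root: (+ 15 28) = 43
Result: 43


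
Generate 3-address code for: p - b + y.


Break into single-operator statements:
t1 = p - b
t2 = t1 + y


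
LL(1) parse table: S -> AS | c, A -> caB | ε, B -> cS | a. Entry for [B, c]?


For [B, c]: 'c' ∈ FIRST(cS)
Entry: B -> cS


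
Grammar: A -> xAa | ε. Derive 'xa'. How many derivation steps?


Derivation: A => xAa => xa
Steps: 2


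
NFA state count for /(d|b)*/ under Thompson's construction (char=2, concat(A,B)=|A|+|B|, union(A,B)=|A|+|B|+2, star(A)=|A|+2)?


Syntax tree has 2 char leaf(s), 1 union(s), 1 star(s)
chars contribute 2×2 = 4; each union adds +2; each star adds +2
Total: 4 + 2 + 2 = 8 states


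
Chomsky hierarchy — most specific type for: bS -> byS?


LHS has context (more than one symbol) and |LHS| ≤ |RHS|
Classification: Type 1 (Context-Sensitive)


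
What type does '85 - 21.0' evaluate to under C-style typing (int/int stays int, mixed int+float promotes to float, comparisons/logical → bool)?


Operand types: int - float
Rule: mixed int/float promotes to float; int/int stays int
Result type: float


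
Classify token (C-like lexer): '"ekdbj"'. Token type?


Pattern: double-quoted sequence
Type: STRING_LITERAL


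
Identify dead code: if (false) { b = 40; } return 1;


condition is constant false, so the whole block is unreachable
Dead: 'if (false) { b = 40; }'


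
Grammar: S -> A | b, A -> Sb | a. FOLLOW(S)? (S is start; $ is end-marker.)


$ ∈ FOLLOW(S). For each A -> αBβ: add FIRST(β)\{ε} to FOLLOW(B); if β nullable, add FOLLOW(A).
FOLLOW(S) = {$, b}


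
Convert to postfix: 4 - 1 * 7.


* has higher precedence, evaluate 1*7 first
Postfix: 4 1 7 * -


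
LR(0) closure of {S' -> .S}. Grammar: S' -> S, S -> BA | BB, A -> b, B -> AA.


Start: S' -> .S
For each item with dot before a nonterminal B, add B -> .γ for every B-production
Closure: [S' -> .S, S -> .BA, S -> .BB, B -> .AA, A -> .b]


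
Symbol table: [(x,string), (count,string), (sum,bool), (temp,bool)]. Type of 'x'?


Lookup 'x' → type string


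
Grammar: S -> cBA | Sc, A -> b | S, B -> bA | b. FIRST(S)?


Per alternative of S: FIRST(cBA) = {c}; FIRST(Sc) = {c}
FIRST(S) = {c}


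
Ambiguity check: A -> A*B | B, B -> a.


precedence layered via separate nonterminal B: deterministic
Unambiguous


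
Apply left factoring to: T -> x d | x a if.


Common prefix: 'x'
Factored: T -> x T', T' -> d | a if


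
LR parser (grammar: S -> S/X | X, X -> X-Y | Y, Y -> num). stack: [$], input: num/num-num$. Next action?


no handle on stack; shift 'num'
Action: shift


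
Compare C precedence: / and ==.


'/' is multiplicative (level 10); '==' is equality (level 6)
Higher level binds tighter
'/' has higher precedence than '=='


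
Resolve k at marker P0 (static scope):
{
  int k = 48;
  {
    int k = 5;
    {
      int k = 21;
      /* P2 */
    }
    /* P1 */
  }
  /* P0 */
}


k declared in the same block as P0
k = 48


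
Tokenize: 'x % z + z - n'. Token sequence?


Scan left to right, longest-match per lexeme
Tokens: ID(x), OP(%), ID(z), OP(+), ID(z), OP(-), ID(n)


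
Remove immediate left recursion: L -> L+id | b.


Left-recursive alternatives: L+id; non-recursive: b
Introduce L': L -> bL', L' -> +idL' | ε


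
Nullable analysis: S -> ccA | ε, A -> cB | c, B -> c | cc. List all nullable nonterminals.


A nonterminal is nullable iff some alternative derives ε (directly, or every symbol in it is nullable)
Nullable: {S}


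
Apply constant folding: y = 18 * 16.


18 * 16 = 288 at compile time
Optimized: y = 288


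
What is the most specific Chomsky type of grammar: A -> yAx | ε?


Single nonterminal LHS, but y^n x^n is not regular
Classification: Type 2 (Context-Free)


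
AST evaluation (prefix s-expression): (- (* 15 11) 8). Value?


Evaluate inner: (* 15 11) = 165
Evaluate root: (- 165 8) = 157
Result: 157


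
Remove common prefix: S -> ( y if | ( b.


Common prefix: '('
Factored: S -> ( S', S' -> y if | b


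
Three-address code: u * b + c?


Break into single-operator statements:
t1 = u * b
t2 = t1 + c


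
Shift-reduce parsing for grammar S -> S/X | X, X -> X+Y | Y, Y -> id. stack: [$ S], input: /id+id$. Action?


shift '/' to continue S -> S/X
Action: shift


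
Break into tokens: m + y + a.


Scan left to right, longest-match per lexeme
Tokens: ID(m), OP(+), ID(y), OP(+), ID(a)


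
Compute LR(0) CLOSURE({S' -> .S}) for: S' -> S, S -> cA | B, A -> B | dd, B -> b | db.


Start: S' -> .S
For each item with dot before a nonterminal B, add B -> .γ for every B-production
Closure: [S' -> .S, S -> .cA, S -> .B, B -> .b, B -> .db]


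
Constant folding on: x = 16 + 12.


16 + 12 = 28 at compile time
Optimized: x = 28


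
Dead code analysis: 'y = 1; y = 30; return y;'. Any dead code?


first assignment to y is overwritten before any read
Dead: 'y = 1'


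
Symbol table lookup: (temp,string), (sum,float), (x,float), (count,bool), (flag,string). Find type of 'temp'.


Lookup 'temp' → type string


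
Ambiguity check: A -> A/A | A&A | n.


'n/n&n' has two parse trees (no precedence encoded between / and &)
Ambiguous


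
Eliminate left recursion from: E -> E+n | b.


Left-recursive alternatives: E+n; non-recursive: b
Introduce E': E -> bE', E' -> +nE' | ε


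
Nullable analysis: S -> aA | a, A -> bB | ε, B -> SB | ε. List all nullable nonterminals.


A nonterminal is nullable iff some alternative derives ε (directly, or every symbol in it is nullable)
Nullable: {A, B}


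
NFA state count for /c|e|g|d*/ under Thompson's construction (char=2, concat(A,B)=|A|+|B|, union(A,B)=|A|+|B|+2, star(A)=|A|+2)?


Syntax tree has 4 char leaf(s), 3 union(s), 1 star(s)
chars contribute 4×2 = 8; each union adds +2; each star adds +2
Total: 8 + 6 + 2 = 16 states


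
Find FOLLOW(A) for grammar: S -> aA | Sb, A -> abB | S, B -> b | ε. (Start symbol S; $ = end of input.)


$ ∈ FOLLOW(S). For each A -> αBβ: add FIRST(β)\{ε} to FOLLOW(B); if β nullable, add FOLLOW(A).
FOLLOW(A) = {$, b}


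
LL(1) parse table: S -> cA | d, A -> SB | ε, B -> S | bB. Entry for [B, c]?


For [B, c]: 'c' ∈ FIRST(S)
Entry: B -> S


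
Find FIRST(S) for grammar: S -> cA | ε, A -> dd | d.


Per alternative of S: FIRST(cA) = {c}; FIRST(ε) = {ε}
FIRST(S) = {c, ε}


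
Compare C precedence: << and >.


'<<' is shift (level 8); '>' is relational (level 7)
Higher level binds tighter
'<<' has higher precedence than '>'


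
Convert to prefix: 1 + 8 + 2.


left-to-right (same/higher precedence on left): tree is (+ (+ 1 8) 2)
Prefix: + + 1 8 2


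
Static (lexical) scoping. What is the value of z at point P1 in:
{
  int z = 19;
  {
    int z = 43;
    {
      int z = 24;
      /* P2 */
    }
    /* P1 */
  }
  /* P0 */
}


z declared in the same block as P1
z = 43


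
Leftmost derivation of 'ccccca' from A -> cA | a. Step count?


Derivation: A => cA => ccA => cccA => ccccA => cccccA => ccccca
Steps: 6


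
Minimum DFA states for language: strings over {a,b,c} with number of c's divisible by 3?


Track (count of c) mod 3: states 0..2, accept at 0
Minimal DFA: 3 states


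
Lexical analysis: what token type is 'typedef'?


Pattern: reserved word
Type: KEYWORD


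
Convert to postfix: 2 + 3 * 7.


* has higher precedence, evaluate 3*7 first
Postfix: 2 3 7 * +


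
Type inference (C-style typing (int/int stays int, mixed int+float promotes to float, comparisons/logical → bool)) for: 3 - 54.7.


Operand types: int - float
Rule: mixed int/float promotes to float; int/int stays int
Result type: float


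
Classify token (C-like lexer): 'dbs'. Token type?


Pattern: letter/underscore followed by alphanumerics, not a keyword
Type: IDENTIFIER


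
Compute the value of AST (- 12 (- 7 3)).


Evaluate inner: (- 7 3) = 4
Evaluate root: (- 12 4) = 8
Result: 8


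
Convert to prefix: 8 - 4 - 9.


left-to-right (same/higher precedence on left): tree is (- (- 8 4) 9)
Prefix: - - 8 4 9


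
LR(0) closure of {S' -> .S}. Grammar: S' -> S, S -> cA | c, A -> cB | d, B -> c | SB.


Start: S' -> .S
For each item with dot before a nonterminal B, add B -> .γ for every B-production
Closure: [S' -> .S, S -> .cA, S -> .c]


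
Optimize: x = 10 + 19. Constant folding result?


10 + 19 = 29 at compile time
Optimized: x = 29


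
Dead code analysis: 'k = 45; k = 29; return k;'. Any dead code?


first assignment to k is overwritten before any read
Dead: 'k = 45'


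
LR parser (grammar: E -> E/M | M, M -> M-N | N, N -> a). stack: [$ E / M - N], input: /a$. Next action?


handle 'M-N' on top
Action: reduce (M -> M-N)


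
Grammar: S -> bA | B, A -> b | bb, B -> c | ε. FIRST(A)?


Per alternative of A: FIRST(b) = {b}; FIRST(bb) = {b}
FIRST(A) = {b}


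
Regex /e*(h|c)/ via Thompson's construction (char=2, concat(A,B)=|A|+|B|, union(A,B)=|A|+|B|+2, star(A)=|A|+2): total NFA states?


Syntax tree has 3 char leaf(s), 1 union(s), 1 star(s)
chars contribute 3×2 = 6; each union adds +2; each star adds +2
Total: 6 + 2 + 2 = 10 states


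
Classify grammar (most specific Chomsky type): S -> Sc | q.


Left-linear: every RHS is a terminal or one nonterminal followed by a terminal
Classification: Type 3 (Regular)


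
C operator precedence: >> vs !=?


'>>' is shift (level 8); '!=' is equality (level 6)
Higher level binds tighter
'>>' has higher precedence than '!='


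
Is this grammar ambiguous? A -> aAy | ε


balanced a^n…y^n: each string has a unique parse
Unambiguous


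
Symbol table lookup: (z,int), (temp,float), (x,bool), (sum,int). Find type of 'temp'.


Lookup 'temp' → type float


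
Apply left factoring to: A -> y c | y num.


Common prefix: 'y'
Factored: A -> y A', A' -> c | num


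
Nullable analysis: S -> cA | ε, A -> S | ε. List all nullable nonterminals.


A nonterminal is nullable iff some alternative derives ε (directly, or every symbol in it is nullable)
Nullable: {A, S}


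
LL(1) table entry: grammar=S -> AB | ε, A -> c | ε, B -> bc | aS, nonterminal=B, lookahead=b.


For [B, b]: 'b' ∈ FIRST(bc)
Entry: B -> bc


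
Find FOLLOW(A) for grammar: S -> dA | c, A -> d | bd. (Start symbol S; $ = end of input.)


$ ∈ FOLLOW(S). For each A -> αBβ: add FIRST(β)\{ε} to FOLLOW(B); if β nullable, add FOLLOW(A).
FOLLOW(A) = {$}


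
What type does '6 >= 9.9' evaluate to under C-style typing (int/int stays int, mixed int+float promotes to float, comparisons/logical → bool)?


Operand types: int >= float
Rule: comparison yields bool
Result type: bool


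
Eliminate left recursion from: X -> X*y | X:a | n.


Left-recursive alternatives: X*y, X:a; non-recursive: n
Introduce X': X -> nX', X' -> *yX' | :aX' | ε


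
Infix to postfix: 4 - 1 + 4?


Left to right (same or higher precedence on left)
Postfix: 4 1 - 4 +


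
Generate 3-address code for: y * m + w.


Break into single-operator statements:
t1 = y * m
t2 = t1 + w


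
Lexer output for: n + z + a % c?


Scan left to right, longest-match per lexeme
Tokens: ID(n), OP(+), ID(z), OP(+), ID(a), OP(%), ID(c)


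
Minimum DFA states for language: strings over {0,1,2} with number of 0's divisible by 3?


Track (count of 0) mod 3: states 0..2, accept at 0
Minimal DFA: 3 states


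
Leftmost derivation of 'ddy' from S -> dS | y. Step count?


Derivation: S => dS => ddS => ddy
Steps: 3


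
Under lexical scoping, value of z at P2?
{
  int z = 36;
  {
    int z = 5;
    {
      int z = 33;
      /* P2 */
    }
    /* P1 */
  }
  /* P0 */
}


z declared in the same block as P2
z = 33


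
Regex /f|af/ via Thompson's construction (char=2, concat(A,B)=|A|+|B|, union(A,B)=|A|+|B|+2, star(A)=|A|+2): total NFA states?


Syntax tree has 3 char leaf(s), 1 union(s), 0 star(s)
chars contribute 3×2 = 6; each union adds +2; each star adds +2
Total: 6 + 2 + 0 = 8 states


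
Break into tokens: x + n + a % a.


Scan left to right, longest-match per lexeme
Tokens: ID(x), OP(+), ID(n), OP(+), ID(a), OP(%), ID(a)


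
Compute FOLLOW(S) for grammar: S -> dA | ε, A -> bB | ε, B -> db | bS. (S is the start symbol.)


$ ∈ FOLLOW(S). For each A -> αBβ: add FIRST(β)\{ε} to FOLLOW(B); if β nullable, add FOLLOW(A).
FOLLOW(S) = {$}


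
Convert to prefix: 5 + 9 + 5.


left-to-right (same/higher precedence on left): tree is (+ (+ 5 9) 5)
Prefix: + + 5 9 5


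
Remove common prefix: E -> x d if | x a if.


Common prefix: 'x'
Factored: E -> x E', E' -> d if | a if


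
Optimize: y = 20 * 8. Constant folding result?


20 * 8 = 160 at compile time
Optimized: y = 160


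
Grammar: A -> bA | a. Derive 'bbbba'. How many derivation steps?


Derivation: A => bA => bbA => bbbA => bbbbA => bbbba
Steps: 5


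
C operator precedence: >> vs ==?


'>>' is shift (level 8); '==' is equality (level 6)
Higher level binds tighter
'>>' has higher precedence than '=='


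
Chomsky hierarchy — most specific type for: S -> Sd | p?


Left-linear: every RHS is a terminal or one nonterminal followed by a terminal
Classification: Type 3 (Regular)


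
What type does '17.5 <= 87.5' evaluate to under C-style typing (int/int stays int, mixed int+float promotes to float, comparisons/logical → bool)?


Operand types: float <= float
Rule: comparison yields bool
Result type: bool


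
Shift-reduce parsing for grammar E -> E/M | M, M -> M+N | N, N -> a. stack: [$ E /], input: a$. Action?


no handle ('E/' is not any RHS); shift 'a'
Action: shift


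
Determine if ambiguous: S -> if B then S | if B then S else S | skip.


dangling else: 'if B then if B then skip else skip' parses two ways
Ambiguous


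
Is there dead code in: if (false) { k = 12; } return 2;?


condition is constant false, so the whole block is unreachable
Dead: 'if (false) { k = 12; }'


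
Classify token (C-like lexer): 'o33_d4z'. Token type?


Pattern: letter/underscore followed by alphanumerics, not a keyword
Type: IDENTIFIER


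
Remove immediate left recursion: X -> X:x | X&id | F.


Left-recursive alternatives: X:x, X&id; non-recursive: F
Introduce X': X -> FX', X' -> :xX' | &idX' | ε


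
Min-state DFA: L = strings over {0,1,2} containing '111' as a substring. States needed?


KMP-style automaton: 3 progress states + 1 absorbing accept = 4
Minimal DFA: 4 states


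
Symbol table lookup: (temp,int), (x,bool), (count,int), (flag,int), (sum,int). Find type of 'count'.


Lookup 'count' → type int


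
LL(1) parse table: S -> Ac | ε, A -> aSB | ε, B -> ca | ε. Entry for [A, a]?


For [A, a]: 'a' ∈ FIRST(aSB)
Entry: A -> aSB


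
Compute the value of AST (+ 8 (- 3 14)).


Evaluate inner: (- 3 14) = -11
Evaluate root: (+ 8 -11) = -3
Result: -3


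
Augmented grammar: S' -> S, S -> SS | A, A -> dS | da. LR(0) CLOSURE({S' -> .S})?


Start: S' -> .S
For each item with dot before a nonterminal B, add B -> .γ for every B-production
Closure: [S' -> .S, S -> .SS, S -> .A, A -> .dS, A -> .da]


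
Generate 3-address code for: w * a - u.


Break into single-operator statements:
t1 = w * a
t2 = t1 - u
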